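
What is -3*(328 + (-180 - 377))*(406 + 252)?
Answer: 452046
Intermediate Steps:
-3*(328 + (-180 - 377))*(406 + 252) = -3*(328 - 557)*658 = -(-687)*658 = -3*(-150682) = 452046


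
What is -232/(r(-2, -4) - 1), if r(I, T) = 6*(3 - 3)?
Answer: 232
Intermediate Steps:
r(I, T) = 0 (r(I, T) = 6*0 = 0)
-232/(r(-2, -4) - 1) = -232/(0 - 1) = -232/(-1) = -1*(-232) = 232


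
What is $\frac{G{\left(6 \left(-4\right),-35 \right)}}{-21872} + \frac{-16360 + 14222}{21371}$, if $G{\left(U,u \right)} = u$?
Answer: $- \frac{46014351}{467426512} \approx -0.098442$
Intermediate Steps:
$\frac{G{\left(6 \left(-4\right),-35 \right)}}{-21872} + \frac{-16360 + 14222}{21371} = - \frac{35}{-21872} + \frac{-16360 + 14222}{21371} = \left(-35\right) \left(- \frac{1}{21872}\right) - \frac{2138}{21371} = \frac{35}{21872} - \frac{2138}{21371} = - \frac{46014351}{467426512}$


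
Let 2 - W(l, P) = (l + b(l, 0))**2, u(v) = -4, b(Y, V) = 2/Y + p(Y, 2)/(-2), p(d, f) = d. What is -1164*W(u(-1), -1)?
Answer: 4947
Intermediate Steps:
b(Y, V) = 2/Y - Y/2 (b(Y, V) = 2/Y + Y/(-2) = 2/Y + Y*(-1/2) = 2/Y - Y/2)
W(l, P) = 2 - (l/2 + 2/l)**2 (W(l, P) = 2 - (l + (2/l - l/2))**2 = 2 - (l/2 + 2/l)**2)
-1164*W(u(-1), -1) = -291*(-16 - 1*(-4)**4)/(-4)**2 = -291*(-16 - 1*256)/16 = -291*(-16 - 256)/16 = -291*(-272)/16 = -1164*(-17/4) = 4947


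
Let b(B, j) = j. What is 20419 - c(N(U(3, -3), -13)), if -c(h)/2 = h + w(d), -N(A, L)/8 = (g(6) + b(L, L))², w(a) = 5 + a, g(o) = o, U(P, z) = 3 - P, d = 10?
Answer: 19665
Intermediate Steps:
N(A, L) = -8*(6 + L)²
c(h) = -30 - 2*h (c(h) = -2*(h + (5 + 10)) = -2*(h + 15) = -2*(15 + h) = -30 - 2*h)
20419 - c(N(U(3, -3), -13)) = 20419 - (-30 - (-16)*(6 - 13)²) = 20419 - (-30 - (-16)*(-7)²) = 20419 - (-30 - (-16)*49) = 20419 - (-30 - 2*(-392)) = 20419 - (-30 + 784) = 20419 - 1*754 = 20419 - 754 = 19665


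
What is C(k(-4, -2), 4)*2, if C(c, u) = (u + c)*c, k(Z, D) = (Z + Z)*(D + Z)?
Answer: 4992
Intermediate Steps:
k(Z, D) = 2*Z*(D + Z) (k(Z, D) = (2*Z)*(D + Z) = 2*Z*(D + Z))
C(c, u) = c*(c + u) (C(c, u) = (c + u)*c = c*(c + u))
C(k(-4, -2), 4)*2 = ((2*(-4)*(-2 - 4))*(2*(-4)*(-2 - 4) + 4))*2 = ((2*(-4)*(-6))*(2*(-4)*(-6) + 4))*2 = (48*(48 + 4))*2 = (48*52)*2 = 2496*2 = 4992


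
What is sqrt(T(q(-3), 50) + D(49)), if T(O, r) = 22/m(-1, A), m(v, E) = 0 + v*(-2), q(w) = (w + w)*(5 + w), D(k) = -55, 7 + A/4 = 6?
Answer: 2*I*sqrt(11) ≈ 6.6332*I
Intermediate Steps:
A = -4 (A = -28 + 4*6 = -28 + 24 = -4)
q(w) = 2*w*(5 + w) (q(w) = (2*w)*(5 + w) = 2*w*(5 + w))
m(v, E) = -2*v (m(v, E) = 0 - 2*v = -2*v)
T(O, r) = 11 (T(O, r) = 22/((-2*(-1))) = 22/2 = 22*(1/2) = 11)
sqrt(T(q(-3), 50) + D(49)) = sqrt(11 - 55) = sqrt(-44) = 2*I*sqrt(11)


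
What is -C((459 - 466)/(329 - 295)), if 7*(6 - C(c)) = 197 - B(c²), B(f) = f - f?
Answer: 155/7 ≈ 22.143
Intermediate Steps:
B(f) = 0
C(c) = -155/7 (C(c) = 6 - (197 - 1*0)/7 = 6 - (197 + 0)/7 = 6 - ⅐*197 = 6 - 197/7 = -155/7)
-C((459 - 466)/(329 - 295)) = -1*(-155/7) = 155/7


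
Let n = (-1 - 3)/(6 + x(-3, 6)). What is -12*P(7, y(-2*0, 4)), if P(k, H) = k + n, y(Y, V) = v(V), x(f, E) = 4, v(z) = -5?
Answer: -396/5 ≈ -79.200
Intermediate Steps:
y(Y, V) = -5
n = -⅖ (n = (-1 - 3)/(6 + 4) = -4/10 = -4*⅒ = -⅖ ≈ -0.40000)
P(k, H) = -⅖ + k (P(k, H) = k - ⅖ = -⅖ + k)
-12*P(7, y(-2*0, 4)) = -12*(-⅖ + 7) = -12*33/5 = -396/5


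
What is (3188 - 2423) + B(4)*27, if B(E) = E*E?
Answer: 1197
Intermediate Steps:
B(E) = E²
(3188 - 2423) + B(4)*27 = (3188 - 2423) + 4²*27 = 765 + 16*27 = 765 + 432 = 1197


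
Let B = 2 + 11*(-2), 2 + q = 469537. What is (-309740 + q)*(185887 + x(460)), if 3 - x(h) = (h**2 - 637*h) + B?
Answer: 42717997350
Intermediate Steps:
q = 469535 (q = -2 + 469537 = 469535)
B = -20 (B = 2 - 22 = -20)
x(h) = 23 - h**2 + 637*h (x(h) = 3 - ((h**2 - 637*h) - 20) = 3 - (-20 + h**2 - 637*h) = 3 + (20 - h**2 + 637*h) = 23 - h**2 + 637*h)
(-309740 + q)*(185887 + x(460)) = (-309740 + 469535)*(185887 + (23 - 1*460**2 + 637*460)) = 159795*(185887 + (23 - 1*211600 + 293020)) = 159795*(185887 + (23 - 211600 + 293020)) = 159795*(185887 + 81443) = 159795*267330 = 42717997350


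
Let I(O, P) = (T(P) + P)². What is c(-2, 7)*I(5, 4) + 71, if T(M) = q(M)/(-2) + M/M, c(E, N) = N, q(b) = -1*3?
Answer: 1467/4 ≈ 366.75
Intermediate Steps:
q(b) = -3
T(M) = 5/2 (T(M) = -3/(-2) + M/M = -3*(-½) + 1 = 3/2 + 1 = 5/2)
I(O, P) = (5/2 + P)²
c(-2, 7)*I(5, 4) + 71 = 7*((5 + 2*4)²/4) + 71 = 7*((5 + 8)²/4) + 71 = 7*((¼)*13²) + 71 = 7*((¼)*169) + 71 = 7*(169/4) + 71 = 1183/4 + 71 = 1467/4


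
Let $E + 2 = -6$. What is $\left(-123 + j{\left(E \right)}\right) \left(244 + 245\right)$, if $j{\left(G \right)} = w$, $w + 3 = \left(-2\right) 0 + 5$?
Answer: $-59169$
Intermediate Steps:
$E = -8$ ($E = -2 - 6 = -8$)
$w = 2$ ($w = -3 + \left(\left(-2\right) 0 + 5\right) = -3 + \left(0 + 5\right) = -3 + 5 = 2$)
$j{\left(G \right)} = 2$
$\left(-123 + j{\left(E \right)}\right) \left(244 + 245\right) = \left(-123 + 2\right) \left(244 + 245\right) = \left(-121\right) 489 = -59169$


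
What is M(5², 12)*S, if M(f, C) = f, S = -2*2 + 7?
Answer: 75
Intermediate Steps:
S = 3 (S = -4 + 7 = 3)
M(5², 12)*S = 5²*3 = 25*3 = 75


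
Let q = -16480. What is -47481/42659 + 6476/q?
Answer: -264686641/175755080 ≈ -1.5060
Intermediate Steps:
-47481/42659 + 6476/q = -47481/42659 + 6476/(-16480) = -47481*1/42659 + 6476*(-1/16480) = -47481/42659 - 1619/4120 = -264686641/175755080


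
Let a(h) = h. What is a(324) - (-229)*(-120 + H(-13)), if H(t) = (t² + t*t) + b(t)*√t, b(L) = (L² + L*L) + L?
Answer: 50246 + 74425*I*√13 ≈ 50246.0 + 2.6834e+5*I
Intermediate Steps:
b(L) = L + 2*L² (b(L) = (L² + L²) + L = 2*L² + L = L + 2*L²)
H(t) = 2*t² + t^(3/2)*(1 + 2*t) (H(t) = (t² + t*t) + (t*(1 + 2*t))*√t = (t² + t²) + t^(3/2)*(1 + 2*t) = 2*t² + t^(3/2)*(1 + 2*t))
a(324) - (-229)*(-120 + H(-13)) = 324 - (-229)*(-120 + (2*(-13)² + (-13)^(3/2)*(1 + 2*(-13)))) = 324 - (-229)*(-120 + (2*169 + (-13*I*√13)*(1 - 26))) = 324 - (-229)*(-120 + (338 - 13*I*√13*(-25))) = 324 - (-229)*(-120 + (338 + 325*I*√13)) = 324 - (-229)*(218 + 325*I*√13) = 324 - (-49922 - 74425*I*√13) = 324 + (49922 + 74425*I*√13) = 50246 + 74425*I*√13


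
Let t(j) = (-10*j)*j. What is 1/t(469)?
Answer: -1/2199610 ≈ -4.5463e-7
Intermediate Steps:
t(j) = -10*j²
1/t(469) = 1/(-10*469²) = 1/(-10*219961) = 1/(-2199610) = -1/2199610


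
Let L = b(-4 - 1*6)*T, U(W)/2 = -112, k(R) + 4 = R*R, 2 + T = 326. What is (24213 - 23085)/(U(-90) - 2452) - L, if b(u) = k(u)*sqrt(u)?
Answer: -94/223 - 31104*I*sqrt(10) ≈ -0.42152 - 98360.0*I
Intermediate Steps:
T = 324 (T = -2 + 326 = 324)
k(R) = -4 + R**2 (k(R) = -4 + R*R = -4 + R**2)
b(u) = sqrt(u)*(-4 + u**2) (b(u) = (-4 + u**2)*sqrt(u) = sqrt(u)*(-4 + u**2))
U(W) = -224 (U(W) = 2*(-112) = -224)
L = 31104*I*sqrt(10) (L = (sqrt(-4 - 1*6)*(-4 + (-4 - 1*6)**2))*324 = (sqrt(-4 - 6)*(-4 + (-4 - 6)**2))*324 = (sqrt(-10)*(-4 + (-10)**2))*324 = ((I*sqrt(10))*(-4 + 100))*324 = ((I*sqrt(10))*96)*324 = (96*I*sqrt(10))*324 = 31104*I*sqrt(10) ≈ 98360.0*I)
(24213 - 23085)/(U(-90) - 2452) - L = (24213 - 23085)/(-224 - 2452) - 31104*I*sqrt(10) = 1128/(-2676) - 31104*I*sqrt(10) = 1128*(-1/2676) - 31104*I*sqrt(10) = -94/223 - 31104*I*sqrt(10)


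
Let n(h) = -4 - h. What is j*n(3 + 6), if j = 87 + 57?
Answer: -1872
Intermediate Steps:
j = 144
j*n(3 + 6) = 144*(-4 - (3 + 6)) = 144*(-4 - 1*9) = 144*(-4 - 9) = 144*(-13) = -1872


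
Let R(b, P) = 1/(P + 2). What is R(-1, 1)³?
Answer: 1/27 ≈ 0.037037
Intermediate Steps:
R(b, P) = 1/(2 + P)
R(-1, 1)³ = (1/(2 + 1))³ = (1/3)³ = (⅓)³ = 1/27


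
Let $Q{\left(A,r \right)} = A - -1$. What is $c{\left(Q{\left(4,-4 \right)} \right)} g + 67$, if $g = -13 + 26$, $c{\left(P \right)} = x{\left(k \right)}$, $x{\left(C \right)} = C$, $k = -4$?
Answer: $15$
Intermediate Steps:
$Q{\left(A,r \right)} = 1 + A$ ($Q{\left(A,r \right)} = A + 1 = 1 + A$)
$c{\left(P \right)} = -4$
$g = 13$
$c{\left(Q{\left(4,-4 \right)} \right)} g + 67 = \left(-4\right) 13 + 67 = -52 + 67 = 15$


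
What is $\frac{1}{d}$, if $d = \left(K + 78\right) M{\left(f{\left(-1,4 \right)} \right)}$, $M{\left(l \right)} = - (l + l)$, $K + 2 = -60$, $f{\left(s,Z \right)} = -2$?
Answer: $\frac{1}{64} \approx 0.015625$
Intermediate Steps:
$K = -62$ ($K = -2 - 60 = -62$)
$M{\left(l \right)} = - 2 l$
$d = 64$ ($d = \left(-62 + 78\right) \left(\left(-2\right) \left(-2\right)\right) = 16 \cdot 4 = 64$)
$\frac{1}{d} = \frac{1}{64}$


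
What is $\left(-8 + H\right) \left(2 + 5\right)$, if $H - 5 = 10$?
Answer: $49$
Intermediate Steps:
$H = 15$ ($H = 5 + 10 = 15$)
$\left(-8 + H\right) \left(2 + 5\right) = \left(-8 + 15\right) \left(2 + 5\right) = 7 \cdot 7 = 49$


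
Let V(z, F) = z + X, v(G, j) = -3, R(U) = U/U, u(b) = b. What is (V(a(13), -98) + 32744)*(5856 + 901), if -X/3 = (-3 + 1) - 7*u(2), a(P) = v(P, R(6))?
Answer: 221555273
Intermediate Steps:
R(U) = 1
a(P) = -3
X = 48 (X = -3*((-3 + 1) - 7*2) = -3*(-2 - 14) = -3*(-16) = 48)
V(z, F) = 48 + z (V(z, F) = z + 48 = 48 + z)
(V(a(13), -98) + 32744)*(5856 + 901) = ((48 - 3) + 32744)*(5856 + 901) = (45 + 32744)*6757 = 32789*6757 = 221555273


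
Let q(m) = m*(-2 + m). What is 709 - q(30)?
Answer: -131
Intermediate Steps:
709 - q(30) = 709 - 30*(-2 + 30) = 709 - 30*28 = 709 - 1*840 = 709 - 840 = -131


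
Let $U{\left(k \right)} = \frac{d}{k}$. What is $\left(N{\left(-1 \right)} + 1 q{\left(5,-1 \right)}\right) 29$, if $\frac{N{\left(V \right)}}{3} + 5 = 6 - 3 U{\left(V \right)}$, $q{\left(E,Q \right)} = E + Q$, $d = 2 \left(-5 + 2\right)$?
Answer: $-1363$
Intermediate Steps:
$d = -6$ ($d = 2 \left(-3\right) = -6$)
$U{\left(k \right)} = - \frac{6}{k}$
$N{\left(V \right)} = 3 + \frac{54}{V}$ ($N{\left(V \right)} = -15 + 3 \left(6 - 3 \left(- \frac{6}{V}\right)\right) = -15 + 3 \left(6 + \frac{18}{V}\right) = -15 + \left(18 + \frac{54}{V}\right) = 3 + \frac{54}{V}$)
$\left(N{\left(-1 \right)} + 1 q{\left(5,-1 \right)}\right) 29 = \left(\left(3 + \frac{54}{-1}\right) + 1 \left(5 - 1\right)\right) 29 = \left(\left(3 + 54 \left(-1\right)\right) + 1 \cdot 4\right) 29 = \left(\left(3 - 54\right) + 4\right) 29 = \left(-51 + 4\right) 29 = \left(-47\right) 29 = -1363$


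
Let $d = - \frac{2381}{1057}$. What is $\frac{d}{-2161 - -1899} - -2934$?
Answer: $\frac{812526737}{276934} \approx 2934.0$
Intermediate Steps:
$d = - \frac{2381}{1057}$ ($d = \left(-2381\right) \frac{1}{1057} = - \frac{2381}{1057} \approx -2.2526$)
$\frac{d}{-2161 - -1899} - -2934 = - \frac{2381}{1057 \left(-2161 - -1899\right)} - -2934 = - \frac{2381}{1057 \left(-2161 + 1899\right)} + 2934 = - \frac{2381}{1057 \left(-262\right)} + 2934 = \left(- \frac{2381}{1057}\right) \left(- \frac{1}{262}\right) + 2934 = \frac{2381}{276934} + 2934 = \frac{812526737}{276934}$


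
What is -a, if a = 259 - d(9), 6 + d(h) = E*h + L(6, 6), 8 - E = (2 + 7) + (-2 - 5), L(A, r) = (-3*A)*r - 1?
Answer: -320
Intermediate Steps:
L(A, r) = -1 - 3*A*r (L(A, r) = -3*A*r - 1 = -1 - 3*A*r)
E = 6 (E = 8 - ((2 + 7) + (-2 - 5)) = 8 - (9 - 7) = 8 - 1*2 = 8 - 2 = 6)
d(h) = -115 + 6*h (d(h) = -6 + (6*h + (-1 - 3*6*6)) = -6 + (6*h + (-1 - 108)) = -6 + (6*h - 109) = -6 + (-109 + 6*h) = -115 + 6*h)
a = 320 (a = 259 - (-115 + 6*9) = 259 - (-115 + 54) = 259 - 1*(-61) = 259 + 61 = 320)
-a = -1*320 = -320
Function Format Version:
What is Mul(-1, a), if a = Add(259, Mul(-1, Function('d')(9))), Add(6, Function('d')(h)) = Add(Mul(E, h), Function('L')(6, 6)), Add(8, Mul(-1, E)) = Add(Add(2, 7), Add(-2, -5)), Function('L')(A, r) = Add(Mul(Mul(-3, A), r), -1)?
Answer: -320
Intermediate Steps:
Function('L')(A, r) = Add(-1, Mul(-3, A, r)) (Function('L')(A, r) = Add(Mul(-3, A, r), -1) = Add(-1, Mul(-3, A, r)))
E = 6 (E = Add(8, Mul(-1, Add(Add(2, 7), Add(-2, -5)))) = Add(8, Mul(-1, Add(9, -7))) = Add(8, Mul(-1, 2)) = Add(8, -2) = 6)
Function('d')(h) = Add(-115, Mul(6, h)) (Function('d')(h) = Add(-6, Add(Mul(6, h), Add(-1, Mul(-3, 6, 6)))) = Add(-6, Add(Mul(6, h), Add(-1, -108))) = Add(-6, Add(Mul(6, h), -109)) = Add(-6, Add(-109, Mul(6, h))) = Add(-115, Mul(6, h)))
a = 320 (a = Add(259, Mul(-1, Add(-115, Mul(6, 9)))) = Add(259, Mul(-1, Add(-115, 54))) = Add(259, Mul(-1, -61)) = Add(259, 61) = 320)
Mul(-1, a) = Mul(-1, 320) = -320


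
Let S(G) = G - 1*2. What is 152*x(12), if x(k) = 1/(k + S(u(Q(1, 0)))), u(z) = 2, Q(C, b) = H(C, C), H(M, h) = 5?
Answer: 38/3 ≈ 12.667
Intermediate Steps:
Q(C, b) = 5
S(G) = -2 + G (S(G) = G - 2 = -2 + G)
x(k) = 1/k (x(k) = 1/(k + (-2 + 2)) = 1/(k + 0) = 1/k)
152*x(12) = 152/12 = 152*(1/12) = 38/3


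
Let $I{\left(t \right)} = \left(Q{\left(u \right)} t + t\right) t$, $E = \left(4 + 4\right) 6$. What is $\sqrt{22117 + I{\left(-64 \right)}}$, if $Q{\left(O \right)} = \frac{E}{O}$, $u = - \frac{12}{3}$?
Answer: $i \sqrt{22939} \approx 151.46 i$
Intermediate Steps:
$E = 48$ ($E = 8 \cdot 6 = 48$)
$u = -4$ ($u = \left(-12\right) \frac{1}{3} = -4$)
$Q{\left(O \right)} = \frac{48}{O}$
$I{\left(t \right)} = - 11 t^{2}$ ($I{\left(t \right)} = \left(\frac{48}{-4} t + t\right) t = \left(48 \left(- \frac{1}{4}\right) t + t\right) t = \left(- 12 t + t\right) t = - 11 t t = - 11 t^{2}$)
$\sqrt{22117 + I{\left(-64 \right)}} = \sqrt{22117 - 11 \left(-64\right)^{2}} = \sqrt{22117 - 45056} = \sqrt{-22939} = i \sqrt{22939}$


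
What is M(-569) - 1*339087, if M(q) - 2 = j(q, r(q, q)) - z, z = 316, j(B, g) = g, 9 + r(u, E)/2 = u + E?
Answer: -341695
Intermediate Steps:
r(u, E) = -18 + 2*E + 2*u (r(u, E) = -18 + 2*(u + E) = -18 + 2*(E + u) = -18 + (2*E + 2*u) = -18 + 2*E + 2*u)
M(q) = -332 + 4*q (M(q) = 2 + ((-18 + 2*q + 2*q) - 1*316) = 2 + ((-18 + 4*q) - 316) = 2 + (-334 + 4*q) = -332 + 4*q)
M(-569) - 1*339087 = (-332 + 4*(-569)) - 1*339087 = (-332 - 2276) - 339087 = -2608 - 339087 = -341695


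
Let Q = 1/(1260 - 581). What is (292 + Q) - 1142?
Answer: -577149/679 ≈ -850.00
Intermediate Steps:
Q = 1/679 ≈ 0.0014728
(292 + Q) - 1142 = (292 + 1/679) - 1142 = 198269/679 - 1142 = -577149/679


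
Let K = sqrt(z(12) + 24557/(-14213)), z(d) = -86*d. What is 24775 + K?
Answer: 24775 + I*sqrt(208822697449)/14213 ≈ 24775.0 + 32.152*I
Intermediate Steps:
K = I*sqrt(208822697449)/14213 (K = sqrt(-86*12 + 24557/(-14213)) = sqrt(-1032 + 24557*(-1/14213)) = sqrt(-1032 - 24557/14213) = sqrt(-14692373/14213) = I*sqrt(208822697449)/14213 ≈ 32.152*I)
24775 + K = 24775 + I*sqrt(208822697449)/14213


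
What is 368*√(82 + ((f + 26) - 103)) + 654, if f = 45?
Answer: 654 + 1840*√2 ≈ 3256.2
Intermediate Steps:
368*√(82 + ((f + 26) - 103)) + 654 = 368*√(82 + ((45 + 26) - 103)) + 654 = 368*√(82 + (71 - 103)) + 654 = 368*√(82 - 32) + 654 = 368*√50 + 654 = 368*(5*√2) + 654 = 1840*√2 + 654 = 654 + 1840*√2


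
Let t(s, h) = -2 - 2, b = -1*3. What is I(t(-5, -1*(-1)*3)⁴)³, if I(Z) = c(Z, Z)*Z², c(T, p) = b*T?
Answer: -127503895037480420769792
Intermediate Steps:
b = -3
t(s, h) = -4
c(T, p) = -3*T
I(Z) = -3*Z³ (I(Z) = (-3*Z)*Z² = -3*Z³)
I(t(-5, -1*(-1)*3)⁴)³ = (-3*((-4)⁴)³)³ = (-3*256³)³ = (-3*16777216)³ = (-50331648)³ = -127503895037480420769792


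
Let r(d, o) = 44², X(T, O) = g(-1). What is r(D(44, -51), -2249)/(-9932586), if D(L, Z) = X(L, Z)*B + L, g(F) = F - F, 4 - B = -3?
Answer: -968/4966293 ≈ -0.00019491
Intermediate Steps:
B = 7 (B = 4 - 1*(-3) = 4 + 3 = 7)
g(F) = 0
X(T, O) = 0
D(L, Z) = L (D(L, Z) = 0*7 + L = 0 + L = L)
r(d, o) = 1936
r(D(44, -51), -2249)/(-9932586) = 1936/(-9932586) = 1936*(-1/9932586) = -968/4966293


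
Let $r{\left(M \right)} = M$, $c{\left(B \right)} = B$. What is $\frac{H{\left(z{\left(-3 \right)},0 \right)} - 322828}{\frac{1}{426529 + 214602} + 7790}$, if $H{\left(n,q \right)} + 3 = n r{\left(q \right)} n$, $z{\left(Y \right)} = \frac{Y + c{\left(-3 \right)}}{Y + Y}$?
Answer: $- \frac{206976961861}{4994410491} \approx -41.442$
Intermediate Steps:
$z{\left(Y \right)} = \frac{-3 + Y}{2 Y}$ ($z{\left(Y \right)} = \frac{Y - 3}{Y + Y} = \frac{-3 + Y}{2 Y}$)
$H{\left(n,q \right)} = -3 + q n^{2}$ ($H{\left(n,q \right)} = -3 + n q n = -3 + q n^{2}$)
$\frac{H{\left(z{\left(-3 \right)},0 \right)} - 322828}{\frac{1}{426529 + 214602} + 7790} = \frac{\left(-3 + 0 \left(\frac{-3 - 3}{2 \left(-3\right)}\right)^{2}\right) - 322828}{\frac{1}{426529 + 214602} + 7790} = \frac{\left(-3 + 0 \left(\frac{1}{2} \left(- \frac{1}{3}\right) \left(-6\right)\right)^{2}\right) - 322828}{\frac{1}{641131} + 7790} = \frac{\left(-3 + 0 \cdot 1^{2}\right) - 322828}{\frac{1}{641131} + 7790} = \frac{\left(-3 + 0 \cdot 1\right) - 322828}{\frac{4994410491}{641131}} = \left(\left(-3 + 0\right) - 322828\right) \frac{641131}{4994410491} = \left(-3 - 322828\right) \frac{641131}{4994410491} = \left(-322831\right) \frac{641131}{4994410491} = - \frac{206976961861}{4994410491}$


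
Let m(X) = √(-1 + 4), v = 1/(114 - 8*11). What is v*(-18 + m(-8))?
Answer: -9/13 + √3/26 ≈ -0.62569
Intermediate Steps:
v = 1/26 (v = 1/(114 - 88) = 1/26 ≈ 0.038462)
m(X) = √3
v*(-18 + m(-8)) = (-18 + √3)/26 = -9/13 + √3/26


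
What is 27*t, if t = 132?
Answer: 3564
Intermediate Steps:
27*t = 27*132 = 3564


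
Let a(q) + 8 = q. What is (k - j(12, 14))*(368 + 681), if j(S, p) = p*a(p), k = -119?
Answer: -212947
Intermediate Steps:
a(q) = -8 + q
j(S, p) = p*(-8 + p)
(k - j(12, 14))*(368 + 681) = (-119 - 14*(-8 + 14))*(368 + 681) = (-119 - 14*6)*1049 = (-119 - 1*84)*1049 = (-119 - 84)*1049 = -203*1049 = -212947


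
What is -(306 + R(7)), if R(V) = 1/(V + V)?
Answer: -4285/14 ≈ -306.07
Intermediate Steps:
R(V) = 1/(2*V)
-(306 + R(7)) = -(306 + (1/2)/7) = -(306 + (1/2)*(1/7)) = -(306 + 1/14) = -1*4285/14 = -4285/14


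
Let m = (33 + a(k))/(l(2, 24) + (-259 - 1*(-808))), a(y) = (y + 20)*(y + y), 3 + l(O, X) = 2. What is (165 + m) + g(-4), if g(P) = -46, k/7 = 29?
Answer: 155783/548 ≈ 284.28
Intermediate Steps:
k = 203 (k = 7*29 = 203)
l(O, X) = -1 (l(O, X) = -3 + 2 = -1)
a(y) = 2*y*(20 + y) (a(y) = (20 + y)*(2*y) = 2*y*(20 + y))
m = 90571/548 (m = (33 + 2*203*(20 + 203))/(-1 + (-259 - 1*(-808))) = (33 + 2*203*223)/(-1 + (-259 + 808)) = (33 + 90538)/(-1 + 549) = 90571/548 ≈ 165.28)
(165 + m) + g(-4) = (165 + 90571/548) - 46 = 180991/548 - 46 = 155783/548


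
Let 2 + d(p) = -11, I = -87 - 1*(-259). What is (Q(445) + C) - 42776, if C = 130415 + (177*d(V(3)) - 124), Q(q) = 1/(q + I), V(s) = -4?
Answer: 52577039/617 ≈ 85214.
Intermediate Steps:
I = 172 (I = -87 + 259 = 172)
Q(q) = 1/(172 + q) (Q(q) = 1/(q + 172) = 1/(172 + q))
d(p) = -13 (d(p) = -2 - 11 = -13)
C = 127990 (C = 130415 + (177*(-13) - 124) = 130415 + (-2301 - 124) = 130415 - 2425 = 127990)
(Q(445) + C) - 42776 = (1/(172 + 445) + 127990) - 42776 = (1/617 + 127990) - 42776 = 78969831/617 - 42776 = 52577039/617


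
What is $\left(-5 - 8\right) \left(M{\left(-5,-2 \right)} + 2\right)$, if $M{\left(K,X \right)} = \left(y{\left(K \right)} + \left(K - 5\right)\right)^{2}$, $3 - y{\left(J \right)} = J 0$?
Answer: $-663$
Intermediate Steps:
$y{\left(J \right)} = 3$ ($y{\left(J \right)} = 3 - J 0 = 3 - 0 = 3 + 0 = 3$)
$M{\left(K,X \right)} = \left(-2 + K\right)^{2}$ ($M{\left(K,X \right)} = \left(3 + \left(K - 5\right)\right)^{2} = \left(3 + \left(-5 + K\right)\right)^{2} = \left(-2 + K\right)^{2}$)
$\left(-5 - 8\right) \left(M{\left(-5,-2 \right)} + 2\right) = \left(-5 - 8\right) \left(\left(-2 - 5\right)^{2} + 2\right) = \left(-5 - 8\right) \left(\left(-7\right)^{2} + 2\right) = - 13 \left(49 + 2\right) = \left(-13\right) 51 = -663$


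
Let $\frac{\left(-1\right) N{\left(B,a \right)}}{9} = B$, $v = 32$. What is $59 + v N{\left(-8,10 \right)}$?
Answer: $2363$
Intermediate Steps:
$N{\left(B,a \right)} = - 9 B$
$59 + v N{\left(-8,10 \right)} = 59 + 32 \left(\left(-9\right) \left(-8\right)\right) = 59 + 32 \cdot 72 = 59 + 2304 = 2363$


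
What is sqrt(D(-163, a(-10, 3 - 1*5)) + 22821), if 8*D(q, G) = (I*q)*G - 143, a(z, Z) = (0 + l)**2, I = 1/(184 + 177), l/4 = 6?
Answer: sqrt(131523074)/76 ≈ 150.90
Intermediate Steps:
l = 24 (l = 4*6 = 24)
I = 1/361 ≈ 0.0027701
a(z, Z) = 576 (a(z, Z) = (0 + 24)**2 = 24**2 = 576)
D(q, G) = -143/8 + G*q/2888 (D(q, G) = ((q/361)*G - 143)/8 = (G*q/361 - 143)/8 = (-143 + G*q/361)/8 = -143/8 + G*q/2888)
sqrt(D(-163, a(-10, 3 - 1*5)) + 22821) = sqrt((-143/8 + (1/2888)*576*(-163)) + 22821) = sqrt((-143/8 - 11736/361) + 22821) = sqrt(-145511/2888 + 22821) = sqrt(65761537/2888) = sqrt(131523074)/76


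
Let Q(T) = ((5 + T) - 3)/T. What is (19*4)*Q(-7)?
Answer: 380/7 ≈ 54.286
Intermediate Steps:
Q(T) = (2 + T)/T
(19*4)*Q(-7) = (19*4)*((2 - 7)/(-7)) = 76*(-⅐*(-5)) = 76*(5/7) = 380/7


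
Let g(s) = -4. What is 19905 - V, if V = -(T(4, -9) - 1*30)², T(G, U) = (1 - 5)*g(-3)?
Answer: 20101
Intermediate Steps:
T(G, U) = 16 (T(G, U) = (1 - 5)*(-4) = -4*(-4) = 16)
V = -196 (V = -(16 - 1*30)² = -(16 - 30)² = -1*(-14)² = -1*196 = -196)
19905 - V = 19905 - 1*(-196) = 19905 + 196 = 20101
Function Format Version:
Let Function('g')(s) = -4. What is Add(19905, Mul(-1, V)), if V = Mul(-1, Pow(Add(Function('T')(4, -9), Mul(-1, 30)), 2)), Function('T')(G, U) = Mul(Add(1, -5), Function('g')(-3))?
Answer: 20101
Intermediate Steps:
Function('T')(G, U) = 16 (Function('T')(G, U) = Mul(Add(1, -5), -4) = Mul(-4, -4) = 16)
V = -196 (V = Mul(-1, Pow(Add(16, Mul(-1, 30)), 2)) = Mul(-1, Pow(Add(16, -30), 2)) = Mul(-1, Pow(-14, 2)) = Mul(-1, 196) = -196)
Add(19905, Mul(-1, V)) = Add(19905, Mul(-1, -196)) = Add(19905, 196) = 20101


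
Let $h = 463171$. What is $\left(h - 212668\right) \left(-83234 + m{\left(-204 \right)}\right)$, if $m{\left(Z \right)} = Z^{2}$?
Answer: $-10425433854$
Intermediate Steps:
$\left(h - 212668\right) \left(-83234 + m{\left(-204 \right)}\right) = \left(463171 - 212668\right) \left(-83234 + \left(-204\right)^{2}\right) = 250503 \left(-83234 + 41616\right) = 250503 \left(-41618\right) = -10425433854$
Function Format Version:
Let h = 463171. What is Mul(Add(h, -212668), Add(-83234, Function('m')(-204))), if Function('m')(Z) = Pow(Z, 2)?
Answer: -10425433854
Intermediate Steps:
Mul(Add(h, -212668), Add(-83234, Function('m')(-204))) = Mul(Add(463171, -212668), Add(-83234, Pow(-204, 2))) = Mul(250503, Add(-83234, 41616)) = Mul(250503, -41618) = -10425433854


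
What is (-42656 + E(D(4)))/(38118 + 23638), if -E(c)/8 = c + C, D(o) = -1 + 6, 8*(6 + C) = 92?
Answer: -10685/15439 ≈ -0.69208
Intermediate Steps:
C = 11/2 (C = -6 + (1/8)*92 = -6 + 23/2 = 11/2 ≈ 5.5000)
D(o) = 5
E(c) = -44 - 8*c (E(c) = -8*(c + 11/2) = -8*(11/2 + c) = -44 - 8*c)
(-42656 + E(D(4)))/(38118 + 23638) = (-42656 + (-44 - 8*5))/(38118 + 23638) = (-42656 + (-44 - 40))/61756 = (-42656 - 84)*(1/61756) = -42740*1/61756 = -10685/15439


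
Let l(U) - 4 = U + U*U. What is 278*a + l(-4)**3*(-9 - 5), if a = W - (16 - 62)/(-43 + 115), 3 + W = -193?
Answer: -2009779/18 ≈ -1.1165e+5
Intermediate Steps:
W = -196 (W = -3 - 193 = -196)
a = -7033/36 (a = -196 - (16 - 62)/(-43 + 115) = -196 - (-46)/72 = -196 - 1*(-23/36) = -196 + 23/36 = -7033/36 ≈ -195.36)
l(U) = 4 + U + U**2 (l(U) = 4 + (U + U*U) = 4 + (U + U**2) = 4 + U + U**2)
278*a + l(-4)**3*(-9 - 5) = 278*(-7033/36) + (4 - 4 + (-4)**2)**3*(-9 - 5) = -977587/18 + (4 - 4 + 16)**3*(-14) = -977587/18 + 16**3*(-14) = -977587/18 + 4096*(-14) = -977587/18 - 57344 = -2009779/18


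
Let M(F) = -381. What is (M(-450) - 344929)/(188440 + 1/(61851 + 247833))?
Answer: -106936982040/58356852961 ≈ -1.8325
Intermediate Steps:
(M(-450) - 344929)/(188440 + 1/(61851 + 247833)) = (-381 - 344929)/(188440 + 1/(61851 + 247833)) = -345310/(188440 + 1/309684) = -345310/58356852961/309684 = -345310*309684/58356852961 = -106936982040/58356852961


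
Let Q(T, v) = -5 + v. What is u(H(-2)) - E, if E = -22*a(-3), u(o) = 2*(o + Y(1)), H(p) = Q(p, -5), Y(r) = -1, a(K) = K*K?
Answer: 176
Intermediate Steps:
a(K) = K²
H(p) = -10 (H(p) = -5 - 5 = -10)
u(o) = -2 + 2*o (u(o) = 2*(o - 1) = 2*(-1 + o) = -2 + 2*o)
E = -198 (E = -22*(-3)² = -22*9 = -198)
u(H(-2)) - E = (-2 + 2*(-10)) - 1*(-198) = (-2 - 20) + 198 = -22 + 198 = 176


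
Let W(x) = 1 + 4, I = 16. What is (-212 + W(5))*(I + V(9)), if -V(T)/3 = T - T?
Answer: -3312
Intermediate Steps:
W(x) = 5
V(T) = 0 (V(T) = -3*(T - T) = -3*0 = 0)
(-212 + W(5))*(I + V(9)) = (-212 + 5)*(16 + 0) = -207*16 = -3312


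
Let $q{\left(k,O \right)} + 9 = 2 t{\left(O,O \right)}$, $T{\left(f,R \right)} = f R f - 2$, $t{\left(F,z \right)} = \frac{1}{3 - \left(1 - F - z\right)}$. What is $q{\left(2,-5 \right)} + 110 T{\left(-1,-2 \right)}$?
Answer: $- \frac{1797}{4} \approx -449.25$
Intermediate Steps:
$t{\left(F,z \right)} = \frac{1}{2 + F + z}$ ($t{\left(F,z \right)} = \frac{1}{3 + \left(-1 + F + z\right)} = \frac{1}{2 + F + z}$)
$T{\left(f,R \right)} = -2 + R f^{2}$ ($T{\left(f,R \right)} = R f f - 2 = R f^{2} - 2 = -2 + R f^{2}$)
$q{\left(k,O \right)} = -9 + \frac{2}{2 + 2 O}$ ($q{\left(k,O \right)} = -9 + \frac{2}{2 + O + O} = -9 + \frac{2}{2 + 2 O}$)
$q{\left(2,-5 \right)} + 110 T{\left(-1,-2 \right)} = \frac{-8 - -45}{1 - 5} + 110 \left(-2 - 2 \left(-1\right)^{2}\right) = \frac{-8 + 45}{-4} + 110 \left(-2 - 2\right) = \left(- \frac{1}{4}\right) 37 + 110 \left(-2 - 2\right) = - \frac{37}{4} + 110 \left(-4\right) = - \frac{37}{4} - 440 = - \frac{1797}{4}$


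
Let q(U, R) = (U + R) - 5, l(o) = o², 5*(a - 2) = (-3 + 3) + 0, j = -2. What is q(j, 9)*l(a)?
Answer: 8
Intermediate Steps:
a = 2 (a = 2 + ((-3 + 3) + 0)/5 = 2 + (0 + 0)/5 = 2 + (⅕)*0 = 2 + 0 = 2)
q(U, R) = -5 + R + U (q(U, R) = (R + U) - 5 = -5 + R + U)
q(j, 9)*l(a) = (-5 + 9 - 2)*2² = 2*4 = 8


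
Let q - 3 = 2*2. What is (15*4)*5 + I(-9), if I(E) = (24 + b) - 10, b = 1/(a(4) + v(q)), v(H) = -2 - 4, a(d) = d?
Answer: 627/2 ≈ 313.50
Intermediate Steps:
q = 7 (q = 3 + 2*2 = 3 + 4 = 7)
v(H) = -6
b = -1/2 (b = 1/(4 - 6) = 1/(-2) = -1/2 ≈ -0.50000)
I(E) = 27/2 (I(E) = (24 - 1/2) - 10 = 47/2 - 10 = 27/2)
(15*4)*5 + I(-9) = (15*4)*5 + 27/2 = 60*5 + 27/2 = 300 + 27/2 = 627/2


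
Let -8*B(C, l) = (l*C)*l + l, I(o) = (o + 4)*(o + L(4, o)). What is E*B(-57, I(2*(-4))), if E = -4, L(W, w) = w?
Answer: -116704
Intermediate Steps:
I(o) = 2*o*(4 + o) (I(o) = (o + 4)*(o + o) = (4 + o)*(2*o) = 2*o*(4 + o))
B(C, l) = -l/8 - C*l²/8 (B(C, l) = -((l*C)*l + l)/8 = -((C*l)*l + l)/8 = -(C*l² + l)/8 = -(l + C*l²)/8 = -l/8 - C*l²/8)
E*B(-57, I(2*(-4))) = -(-1)*2*(2*(-4))*(4 + 2*(-4))*(1 - 114*2*(-4)*(4 + 2*(-4)))/2 = -(-1)*2*(-8)*(4 - 8)*(1 - 114*(-8)*(4 - 8))/2 = -(-1)*2*(-8)*(-4)*(1 - 114*(-8)*(-4))/2 = -(-1)*64*(1 - 57*64)/2 = -(-1)*64*(1 - 3648)/2 = -(-1)*64*(-3647)/2 = -4*29176 = -116704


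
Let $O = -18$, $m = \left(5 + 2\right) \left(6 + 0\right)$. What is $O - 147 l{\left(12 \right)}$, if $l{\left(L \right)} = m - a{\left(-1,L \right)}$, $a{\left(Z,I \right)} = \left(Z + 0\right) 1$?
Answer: $-6339$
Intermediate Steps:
$a{\left(Z,I \right)} = Z$ ($a{\left(Z,I \right)} = Z 1 = Z$)
$m = 42$ ($m = 7 \cdot 6 = 42$)
$l{\left(L \right)} = 43$ ($l{\left(L \right)} = 42 - -1 = 42 + 1 = 43$)
$O - 147 l{\left(12 \right)} = -18 - 6321 = -6339$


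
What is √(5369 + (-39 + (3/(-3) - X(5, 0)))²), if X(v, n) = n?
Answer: √6969 ≈ 83.480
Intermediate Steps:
√(5369 + (-39 + (3/(-3) - X(5, 0)))²) = √(5369 + (-39 + (3/(-3) - 1*0))²) = √(5369 + (-39 + (3*(-⅓) + 0))²) = √(5369 + (-39 + (-1 + 0))²) = √(5369 + (-39 - 1)²) = √(5369 + (-40)²) = √(5369 + 1600) = √6969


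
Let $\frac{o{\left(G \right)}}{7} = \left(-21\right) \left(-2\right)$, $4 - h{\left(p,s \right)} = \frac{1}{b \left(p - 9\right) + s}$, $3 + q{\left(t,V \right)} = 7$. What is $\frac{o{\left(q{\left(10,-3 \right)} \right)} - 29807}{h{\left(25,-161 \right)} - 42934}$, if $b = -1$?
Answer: $\frac{5223801}{7598609} \approx 0.68747$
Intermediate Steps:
$q{\left(t,V \right)} = 4$ ($q{\left(t,V \right)} = -3 + 7 = 4$)
$h{\left(p,s \right)} = 4 - \frac{1}{9 + s - p}$ ($h{\left(p,s \right)} = 4 - \frac{1}{- (p - 9) + s} = 4 - \frac{1}{- (-9 + p) + s} = 4 - \frac{1}{\left(9 - p\right) + s} = 4 - \frac{1}{9 + s - p}$)
$o{\left(G \right)} = 294$ ($o{\left(G \right)} = 7 \left(\left(-21\right) \left(-2\right)\right) = 7 \cdot 42 = 294$)
$\frac{o{\left(q{\left(10,-3 \right)} \right)} - 29807}{h{\left(25,-161 \right)} - 42934} = \frac{294 - 29807}{\frac{35 - 100 + 4 \left(-161\right)}{9 - 161 - 25} - 42934} = - \frac{29513}{\frac{35 - 100 - 644}{9 - 161 - 25} - 42934} = - \frac{29513}{\frac{1}{-177} \left(-709\right) - 42934} = - \frac{29513}{\left(- \frac{1}{177}\right) \left(-709\right) - 42934} = - \frac{29513}{\frac{709}{177} - 42934} = - \frac{29513}{- \frac{7598609}{177}} = \left(-29513\right) \left(- \frac{177}{7598609}\right) = \frac{5223801}{7598609}$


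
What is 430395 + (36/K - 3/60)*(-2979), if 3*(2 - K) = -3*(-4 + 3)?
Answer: 6465999/20 ≈ 3.2330e+5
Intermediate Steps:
K = 1 (K = 2 - (-1)*(-4 + 3) = 2 - (-1)*(-1) = 2 - 1/3*3 = 2 - 1 = 1)
430395 + (36/K - 3/60)*(-2979) = 430395 + (36/1 - 3/60)*(-2979) = 430395 + (36*1 - 3*1/60)*(-2979) = 430395 + (36 - 1/20)*(-2979) = 430395 + (719/20)*(-2979) = 430395 - 2141901/20 = 6465999/20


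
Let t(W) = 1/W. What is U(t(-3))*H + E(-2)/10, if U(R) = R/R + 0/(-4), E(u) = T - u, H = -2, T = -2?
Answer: -2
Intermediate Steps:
E(u) = -2 - u
U(R) = 1 (U(R) = 1 + 0*(-¼) = 1 + 0 = 1)
U(t(-3))*H + E(-2)/10 = 1*(-2) + (-2 - 1*(-2))/10 = -2 + (-2 + 2)*(⅒) = -2 + 0*(⅒) = -2 + 0 = -2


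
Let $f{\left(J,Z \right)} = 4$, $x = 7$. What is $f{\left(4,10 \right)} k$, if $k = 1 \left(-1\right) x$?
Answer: $-28$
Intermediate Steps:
$k = -7$ ($k = 1 \left(-1\right) 7 = \left(-1\right) 7 = -7$)
$f{\left(4,10 \right)} k = 4 \left(-7\right) = -28$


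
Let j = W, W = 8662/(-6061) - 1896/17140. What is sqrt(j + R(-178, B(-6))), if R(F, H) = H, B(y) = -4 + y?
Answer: I*sqrt(7783713270236090)/25971385 ≈ 3.397*I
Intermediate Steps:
W = -39989584/25971385 (W = 8662*(-1/6061) - 1896*1/17140 = -8662/6061 - 474/4285 = -39989584/25971385 ≈ -1.5398)
j = -39989584/25971385 ≈ -1.5398
sqrt(j + R(-178, B(-6))) = sqrt(-39989584/25971385 + (-4 - 6)) = sqrt(-39989584/25971385 - 10) = sqrt(-299703434/25971385) = I*sqrt(7783713270236090)/25971385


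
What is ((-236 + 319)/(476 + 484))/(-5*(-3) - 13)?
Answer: 83/1920 ≈ 0.043229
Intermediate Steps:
((-236 + 319)/(476 + 484))/(-5*(-3) - 13) = (83/960)/(15 - 13) = (83*(1/960))/2 = (83/960)*(½) = 83/1920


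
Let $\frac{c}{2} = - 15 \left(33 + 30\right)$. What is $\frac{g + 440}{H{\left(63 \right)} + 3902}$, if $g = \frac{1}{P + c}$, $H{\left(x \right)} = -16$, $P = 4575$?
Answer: $\frac{1181401}{10433910} \approx 0.11323$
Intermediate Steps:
$c = -1890$ ($c = 2 \left(- 15 \left(33 + 30\right)\right) = 2 \left(\left(-15\right) 63\right) = 2 \left(-945\right) = -1890$)
$g = \frac{1}{2685}$ ($g = \frac{1}{4575 - 1890} = \frac{1}{2685} \approx 0.00037244$)
$\frac{g + 440}{H{\left(63 \right)} + 3902} = \frac{\frac{1}{2685} + 440}{-16 + 3902} = \frac{1181401}{2685 \cdot 3886} = \frac{1181401}{2685} \cdot \frac{1}{3886} = \frac{1181401}{10433910}$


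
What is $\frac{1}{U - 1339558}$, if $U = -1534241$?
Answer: $- \frac{1}{2873799} \approx -3.4797 \cdot 10^{-7}$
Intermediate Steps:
$\frac{1}{U - 1339558} = \frac{1}{-1534241 - 1339558} = \frac{1}{-2873799} = - \frac{1}{2873799}$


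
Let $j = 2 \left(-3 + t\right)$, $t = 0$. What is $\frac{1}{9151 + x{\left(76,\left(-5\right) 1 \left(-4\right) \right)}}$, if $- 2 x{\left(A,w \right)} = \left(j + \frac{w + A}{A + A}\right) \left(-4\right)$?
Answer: $\frac{19}{173665} \approx 0.00010941$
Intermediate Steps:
$j = -6$ ($j = 2 \left(-3 + 0\right) = 2 \left(-3\right) = -6$)
$x{\left(A,w \right)} = -12 + \frac{A + w}{A}$ ($x{\left(A,w \right)} = - \frac{\left(-6 + \frac{w + A}{A + A}\right) \left(-4\right)}{2} = - \frac{\left(-6 + \frac{A + w}{2 A}\right) \left(-4\right)}{2} = - \frac{24 - \frac{2 \left(A + w\right)}{A}}{2} = -12 + \frac{A + w}{A}$)
$\frac{1}{9151 + x{\left(76,\left(-5\right) 1 \left(-4\right) \right)}} = \frac{1}{9151 - \left(11 - \frac{\left(-5\right) 1 \left(-4\right)}{76}\right)} = \frac{1}{9151 - \left(11 - \left(-5\right) \left(-4\right) \frac{1}{76}\right)} = \frac{1}{9151 + \left(-11 + 20 \cdot \frac{1}{76}\right)} = \frac{1}{9151 + \left(-11 + \frac{5}{19}\right)} = \frac{1}{9151 - \frac{204}{19}} = \frac{1}{\frac{173665}{19}} = \frac{19}{173665}$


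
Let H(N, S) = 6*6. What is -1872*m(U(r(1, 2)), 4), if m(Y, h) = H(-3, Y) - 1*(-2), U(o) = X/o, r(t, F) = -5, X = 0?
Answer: -71136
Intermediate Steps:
H(N, S) = 36
U(o) = 0 (U(o) = 0/o = 0)
m(Y, h) = 38 (m(Y, h) = 36 - 1*(-2) = 36 + 2 = 38)
-1872*m(U(r(1, 2)), 4) = -1872*38 = -71136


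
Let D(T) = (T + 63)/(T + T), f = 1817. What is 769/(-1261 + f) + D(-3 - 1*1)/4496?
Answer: 6906647/4999552 ≈ 1.3815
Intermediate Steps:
D(T) = (63 + T)/(2*T) (D(T) = (63 + T)/((2*T)) = (63 + T)*(1/(2*T)) = (63 + T)/(2*T))
769/(-1261 + f) + D(-3 - 1*1)/4496 = 769/(-1261 + 1817) + ((63 + (-3 - 1*1))/(2*(-3 - 1*1)))/4496 = 769/556 + ((63 + (-3 - 1))/(2*(-3 - 1)))*(1/4496) = 769*(1/556) + ((½)*(63 - 4)/(-4))*(1/4496) = 769/556 + ((½)*(-¼)*59)*(1/4496) = 769/556 - 59/8*1/4496 = 769/556 - 59/35968 = 6906647/4999552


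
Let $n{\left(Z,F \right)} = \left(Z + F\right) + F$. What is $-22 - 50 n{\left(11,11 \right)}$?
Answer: $-1672$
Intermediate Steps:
$n{\left(Z,F \right)} = Z + 2 F$ ($n{\left(Z,F \right)} = \left(F + Z\right) + F = Z + 2 F$)
$-22 - 50 n{\left(11,11 \right)} = -22 - 50 \left(11 + 2 \cdot 11\right) = -22 - 50 \left(11 + 22\right) = -22 - 1650 = -1672$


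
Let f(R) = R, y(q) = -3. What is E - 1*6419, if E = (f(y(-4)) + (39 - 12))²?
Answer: -5843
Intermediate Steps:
E = 576 (E = (-3 + (39 - 12))² = (-3 + 27)² = 24² = 576)
E - 1*6419 = 576 - 1*6419 = 576 - 6419 = -5843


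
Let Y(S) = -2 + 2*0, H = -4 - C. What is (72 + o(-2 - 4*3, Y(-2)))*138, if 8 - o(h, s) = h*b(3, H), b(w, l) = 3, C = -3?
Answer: 16836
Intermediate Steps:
H = -1 (H = -4 - 1*(-3) = -4 + 3 = -1)
Y(S) = -2 (Y(S) = -2 + 0 = -2)
o(h, s) = 8 - 3*h (o(h, s) = 8 - h*3 = 8 - 3*h)
(72 + o(-2 - 4*3, Y(-2)))*138 = (72 + (8 - 3*(-2 - 4*3)))*138 = (72 + (8 - 3*(-2 - 12)))*138 = (72 + (8 - 3*(-14)))*138 = (72 + (8 + 42))*138 = (72 + 50)*138 = 122*138 = 16836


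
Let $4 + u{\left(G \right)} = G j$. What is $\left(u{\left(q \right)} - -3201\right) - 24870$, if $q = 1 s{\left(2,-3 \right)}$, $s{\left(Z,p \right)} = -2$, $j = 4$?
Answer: $-21681$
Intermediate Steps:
$q = -2$ ($q = 1 \left(-2\right) = -2$)
$u{\left(G \right)} = -4 + 4 G$ ($u{\left(G \right)} = -4 + G 4 = -4 + 4 G$)
$\left(u{\left(q \right)} - -3201\right) - 24870 = \left(\left(-4 + 4 \left(-2\right)\right) - -3201\right) - 24870 = \left(\left(-4 - 8\right) + 3201\right) - 24870 = \left(-12 + 3201\right) - 24870 = 3189 - 24870 = -21681$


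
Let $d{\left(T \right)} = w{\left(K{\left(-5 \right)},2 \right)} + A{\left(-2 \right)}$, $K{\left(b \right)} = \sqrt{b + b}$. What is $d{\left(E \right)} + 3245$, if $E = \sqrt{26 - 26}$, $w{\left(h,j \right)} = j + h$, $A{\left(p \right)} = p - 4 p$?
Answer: $3253 + i \sqrt{10} \approx 3253.0 + 3.1623 i$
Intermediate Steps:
$K{\left(b \right)} = \sqrt{2} \sqrt{b}$ ($K{\left(b \right)} = \sqrt{2 b} = \sqrt{2} \sqrt{b}$)
$A{\left(p \right)} = - 3 p$
$w{\left(h,j \right)} = h + j$
$E = 0$ ($E = \sqrt{0} = 0$)
$d{\left(T \right)} = 8 + i \sqrt{10}$ ($d{\left(T \right)} = \left(\sqrt{2} \sqrt{-5} + 2\right) - -6 = \left(\sqrt{2} i \sqrt{5} + 2\right) + 6 = \left(i \sqrt{10} + 2\right) + 6 = \left(2 + i \sqrt{10}\right) + 6 = 8 + i \sqrt{10}$)
$d{\left(E \right)} + 3245 = \left(8 + i \sqrt{10}\right) + 3245 = 3253 + i \sqrt{10}$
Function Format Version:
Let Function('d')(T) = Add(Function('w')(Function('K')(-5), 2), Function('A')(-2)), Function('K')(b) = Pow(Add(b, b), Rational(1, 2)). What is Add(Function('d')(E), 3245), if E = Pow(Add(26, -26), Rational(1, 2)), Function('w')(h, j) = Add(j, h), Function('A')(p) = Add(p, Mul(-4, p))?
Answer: Add(3253, Mul(I, Pow(10, Rational(1, 2)))) ≈ Add(3253.0, Mul(3.1623, I))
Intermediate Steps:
Function('K')(b) = Mul(Pow(2, Rational(1, 2)), Pow(b, Rational(1, 2))) (Function('K')(b) = Pow(Mul(2, b), Rational(1, 2)) = Mul(Pow(2, Rational(1, 2)), Pow(b, Rational(1, 2))))
Function('A')(p) = Mul(-3, p)
Function('w')(h, j) = Add(h, j)
E = 0 (E = Pow(0, Rational(1, 2)) = 0)
Function('d')(T) = Add(8, Mul(I, Pow(10, Rational(1, 2)))) (Function('d')(T) = Add(Add(Mul(Pow(2, Rational(1, 2)), Pow(-5, Rational(1, 2))), 2), Mul(-3, -2)) = Add(Add(Mul(Pow(2, Rational(1, 2)), Mul(I, Pow(5, Rational(1, 2)))), 2), 6) = Add(Add(Mul(I, Pow(10, Rational(1, 2))), 2), 6) = Add(Add(2, Mul(I, Pow(10, Rational(1, 2)))), 6) = Add(8, Mul(I, Pow(10, Rational(1, 2)))))
Add(Function('d')(E), 3245) = Add(Add(8, Mul(I, Pow(10, Rational(1, 2)))), 3245) = Add(3253, Mul(I, Pow(10, Rational(1, 2))))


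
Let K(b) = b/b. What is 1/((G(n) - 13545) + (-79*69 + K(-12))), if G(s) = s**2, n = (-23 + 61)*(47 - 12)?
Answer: 1/1749905 ≈ 5.7146e-7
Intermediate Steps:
K(b) = 1
n = 1330 (n = 38*35 = 1330)
1/((G(n) - 13545) + (-79*69 + K(-12))) = 1/((1330**2 - 13545) + (-79*69 + 1)) = 1/((1768900 - 13545) + (-5451 + 1)) = 1/(1755355 - 5450) = 1/1749905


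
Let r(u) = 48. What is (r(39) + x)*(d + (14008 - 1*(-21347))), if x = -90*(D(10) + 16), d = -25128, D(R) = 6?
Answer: -19758564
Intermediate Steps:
x = -1980 (x = -90*(6 + 16) = -90*22 = -1980)
(r(39) + x)*(d + (14008 - 1*(-21347))) = (48 - 1980)*(-25128 + (14008 - 1*(-21347))) = -1932*(-25128 + (14008 + 21347)) = -1932*(-25128 + 35355) = -1932*10227 = -19758564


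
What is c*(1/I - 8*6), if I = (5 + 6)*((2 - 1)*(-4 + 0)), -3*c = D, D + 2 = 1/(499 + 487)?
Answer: -1388241/43384 ≈ -31.999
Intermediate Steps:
D = -1971/986 (D = -2 + 1/(499 + 487) = -2 + 1/986 = -1971/986 ≈ -1.9990)
c = 657/986 (c = -1/3*(-1971/986) = 657/986 ≈ 0.66633)
I = -44 (I = 11*(1*(-4)) = 11*(-4) = -44)
c*(1/I - 8*6) = 657*(1/(-44) - 8*6)/986 = 657*(-1/44 - 48)/986 = (657/986)*(-2113/44) = -1388241/43384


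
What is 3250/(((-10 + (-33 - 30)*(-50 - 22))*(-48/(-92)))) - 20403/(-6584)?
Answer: 200035217/44698776 ≈ 4.4752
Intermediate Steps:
3250/(((-10 + (-33 - 30)*(-50 - 22))*(-48/(-92)))) - 20403/(-6584) = 3250/(((-10 - 63*(-72))*(-48*(-1/92)))) - 20403*(-1/6584) = 3250/(((-10 + 4536)*(12/23))) + 20403/6584 = 3250/((4526*(12/23))) + 20403/6584 = 3250/(54312/23) + 20403/6584 = 3250*(23/54312) + 20403/6584 = 37375/27156 + 20403/6584 = 200035217/44698776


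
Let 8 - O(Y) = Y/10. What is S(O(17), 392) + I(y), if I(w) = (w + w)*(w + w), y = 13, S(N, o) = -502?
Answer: 174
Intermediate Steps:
O(Y) = 8 - Y/10
I(w) = 4*w**2 (I(w) = (2*w)*(2*w) = 4*w**2)
S(O(17), 392) + I(y) = -502 + 4*13**2 = -502 + 4*169 = -502 + 676 = 174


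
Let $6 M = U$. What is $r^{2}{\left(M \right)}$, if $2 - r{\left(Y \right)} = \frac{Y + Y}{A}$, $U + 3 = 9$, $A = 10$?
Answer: $\frac{81}{25} \approx 3.24$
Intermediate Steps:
$U = 6$ ($U = -3 + 9 = 6$)
$M = 1$ ($M = \frac{1}{6} \cdot 6 = 1$)
$r{\left(Y \right)} = 2 - \frac{Y}{5}$ ($r{\left(Y \right)} = 2 - \frac{Y + Y}{10} = 2 - 2 Y \frac{1}{10} = 2 - \frac{Y}{5}$)
$r^{2}{\left(M \right)} = \left(2 - \frac{1}{5}\right)^{2} = \left(\frac{9}{5}\right)^{2} = \frac{81}{25}$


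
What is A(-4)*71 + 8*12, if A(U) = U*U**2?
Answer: -4448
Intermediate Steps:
A(U) = U**3
A(-4)*71 + 8*12 = (-4)**3*71 + 8*12 = -64*71 + 96 = -4544 + 96 = -4448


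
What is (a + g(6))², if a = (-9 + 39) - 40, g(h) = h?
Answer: 16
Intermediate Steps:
a = -10 (a = 30 - 40 = -10)
(a + g(6))² = (-10 + 6)² = (-4)² = 16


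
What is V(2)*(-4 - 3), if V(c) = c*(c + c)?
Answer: -56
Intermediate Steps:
V(c) = 2*c² (V(c) = c*(2*c) = 2*c²)
V(2)*(-4 - 3) = (2*2²)*(-4 - 3) = (2*4)*(-7) = 8*(-7) = -56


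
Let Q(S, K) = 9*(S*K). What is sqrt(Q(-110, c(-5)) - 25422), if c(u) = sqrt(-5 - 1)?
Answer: sqrt(-25422 - 990*I*sqrt(6)) ≈ 7.596 - 159.62*I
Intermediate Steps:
c(u) = I*sqrt(6) (c(u) = sqrt(-6) = I*sqrt(6))
Q(S, K) = 9*K*S (Q(S, K) = 9*(K*S) = 9*K*S)
sqrt(Q(-110, c(-5)) - 25422) = sqrt(9*(I*sqrt(6))*(-110) - 25422) = sqrt(-990*I*sqrt(6) - 25422) = sqrt(-25422 - 990*I*sqrt(6))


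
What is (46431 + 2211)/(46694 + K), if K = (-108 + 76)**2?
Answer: 737/723 ≈ 1.0194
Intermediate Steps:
K = 1024 (K = (-32)**2 = 1024)
(46431 + 2211)/(46694 + K) = (46431 + 2211)/(46694 + 1024) = 48642/47718 = 48642*(1/47718) = 737/723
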